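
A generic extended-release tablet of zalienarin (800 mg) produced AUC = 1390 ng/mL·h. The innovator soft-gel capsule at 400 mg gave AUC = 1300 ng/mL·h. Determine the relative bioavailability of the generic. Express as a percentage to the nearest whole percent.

F_rel = 53%

F_rel = (AUC_test/D_test) / (AUC_ref/D_ref)
      = (1390/800) / (1300/400)
      = 1.7375 / 3.25 = 0.5346 = 53.46%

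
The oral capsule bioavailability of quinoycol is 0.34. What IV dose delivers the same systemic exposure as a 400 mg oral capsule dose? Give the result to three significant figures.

Systemic exposure from an extravascular dose = F × D_ev, so the equivalent IV dose is F × D_ev.
D_iv = F × D_ev = 0.34 × 400 = 136 mg

D_iv = 136 mg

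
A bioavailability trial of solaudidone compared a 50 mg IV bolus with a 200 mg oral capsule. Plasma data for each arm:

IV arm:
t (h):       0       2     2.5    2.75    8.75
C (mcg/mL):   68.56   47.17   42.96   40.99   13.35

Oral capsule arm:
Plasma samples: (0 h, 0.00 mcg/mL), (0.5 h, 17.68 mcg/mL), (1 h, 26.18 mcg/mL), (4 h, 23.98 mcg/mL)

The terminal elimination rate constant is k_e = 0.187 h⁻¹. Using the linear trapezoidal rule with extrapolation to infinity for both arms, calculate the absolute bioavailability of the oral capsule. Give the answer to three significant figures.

F = 0.143

Trapezoidal AUC_0→8.75 (IV):
  [0→2]: (68.56+47.17)/2 × 2 = 115.73
  [2→2.5]: (47.17+42.96)/2 × 0.5 = 22.5325
  [2.5→2.75]: (42.96+40.99)/2 × 0.25 = 10.49375
  [2.75→8.75]: (40.99+13.35)/2 × 6 = 163.02
  Sum = 311.77625 mcg/mL·h
IV tail: 13.35/0.187 = 71.390; AUC_iv,0→∞ = 311.77625 + 71.390 = 383.16625 mcg/mL·h
Trapezoidal AUC_0→4 (oral capsule):
  [0→0.5]: (0.00+17.68)/2 × 0.5 = 4.42
  [0.5→1]: (17.68+26.18)/2 × 0.5 = 10.965
  [1→4]: (26.18+23.98)/2 × 3 = 75.24
  Sum = 90.625 mcg/mL·h
oral capsule tail: 23.98/0.187 = 128.235; AUC_ev,0→∞ = 90.625 + 128.235 = 218.86 mcg/mL·h
F = (AUC_ev/D_ev)/(AUC_iv/D_iv) = (218.86/200)/(383.16625/50) = 1.0943/7.663325 = 0.1428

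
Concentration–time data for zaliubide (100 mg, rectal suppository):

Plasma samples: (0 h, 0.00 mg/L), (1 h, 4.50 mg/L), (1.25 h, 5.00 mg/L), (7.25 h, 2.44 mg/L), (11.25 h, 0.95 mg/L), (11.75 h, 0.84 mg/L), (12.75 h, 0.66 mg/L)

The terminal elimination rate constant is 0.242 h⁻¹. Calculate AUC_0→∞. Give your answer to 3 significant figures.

AUC = 36.5 mg/L·h

Trapezoidal AUC_0→12.75:
  [0→1]: (0.00+4.50)/2 × 1 = 2.25
  [1→1.25]: (4.50+5.00)/2 × 0.25 = 1.1875
  [1.25→7.25]: (5.00+2.44)/2 × 6 = 22.32
  [7.25→11.25]: (2.44+0.95)/2 × 4 = 6.78
  [11.25→11.75]: (0.95+0.84)/2 × 0.5 = 0.4475
  [11.75→12.75]: (0.84+0.66)/2 × 1 = 0.75
  Sum = 33.735 mg/L·h
Extrapolated tail: C_last / k_e = 0.66 / 0.242 = 2.727
AUC_0→∞ = 33.735 + 2.727 = 36.462 mg/L·h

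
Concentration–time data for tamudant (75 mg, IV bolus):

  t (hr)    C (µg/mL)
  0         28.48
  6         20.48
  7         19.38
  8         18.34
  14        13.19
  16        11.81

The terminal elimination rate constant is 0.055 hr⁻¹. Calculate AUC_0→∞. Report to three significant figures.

Trapezoidal AUC_0→16:
  [0→6]: (28.48+20.48)/2 × 6 = 146.88
  [6→7]: (20.48+19.38)/2 × 1 = 19.93
  [7→8]: (19.38+18.34)/2 × 1 = 18.86
  [8→14]: (18.34+13.19)/2 × 6 = 94.59
  [14→16]: (13.19+11.81)/2 × 2 = 25.0
  Sum = 305.26 µg/mL·hr
Extrapolated tail: C_last / k_e = 11.81 / 0.055 = 214.727
AUC_0→∞ = 305.26 + 214.727 = 519.987 µg/mL·hr

AUC = 520 µg/mL·hr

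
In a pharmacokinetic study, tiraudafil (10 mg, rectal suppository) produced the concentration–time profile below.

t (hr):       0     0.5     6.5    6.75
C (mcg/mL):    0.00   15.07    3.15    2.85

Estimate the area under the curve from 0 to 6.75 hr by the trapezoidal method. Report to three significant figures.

AUC = 59.2 mcg/mL·hr

Trapezoidal AUC_0→6.75:
  [0→0.5]: (0.00+15.07)/2 × 0.5 = 3.7675
  [0.5→6.5]: (15.07+3.15)/2 × 6 = 54.66
  [6.5→6.75]: (3.15+2.85)/2 × 0.25 = 0.75
  Sum = 59.1775 mcg/mL·hr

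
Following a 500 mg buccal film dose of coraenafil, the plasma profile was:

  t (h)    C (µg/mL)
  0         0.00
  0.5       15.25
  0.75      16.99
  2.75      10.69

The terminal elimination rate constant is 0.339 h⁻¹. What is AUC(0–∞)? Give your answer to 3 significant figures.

Trapezoidal AUC_0→2.75:
  [0→0.5]: (0.00+15.25)/2 × 0.5 = 3.8125
  [0.5→0.75]: (15.25+16.99)/2 × 0.25 = 4.03
  [0.75→2.75]: (16.99+10.69)/2 × 2 = 27.68
  Sum = 35.5225 µg/mL·h
Extrapolated tail: C_last / k_e = 10.69 / 0.339 = 31.534
AUC_0→∞ = 35.5225 + 31.534 = 67.0565 µg/mL·h

AUC = 67.1 µg/mL·h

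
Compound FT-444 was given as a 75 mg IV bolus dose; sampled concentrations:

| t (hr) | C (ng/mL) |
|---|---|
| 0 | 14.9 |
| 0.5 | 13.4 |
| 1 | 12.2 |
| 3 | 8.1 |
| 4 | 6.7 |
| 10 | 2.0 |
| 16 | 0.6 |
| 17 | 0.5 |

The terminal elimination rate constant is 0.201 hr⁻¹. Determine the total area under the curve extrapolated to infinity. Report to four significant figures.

AUC = 78.11 ng/mL·hr

Trapezoidal AUC_0→17:
  [0→0.5]: (14.9+13.4)/2 × 0.5 = 7.075
  [0.5→1]: (13.4+12.2)/2 × 0.5 = 6.4
  [1→3]: (12.2+8.1)/2 × 2 = 20.3
  [3→4]: (8.1+6.7)/2 × 1 = 7.4
  [4→10]: (6.7+2.0)/2 × 6 = 26.1
  [10→16]: (2.0+0.6)/2 × 6 = 7.8
  [16→17]: (0.6+0.5)/2 × 1 = 0.55
  Sum = 75.625 ng/mL·hr
Extrapolated tail: C_last / k_e = 0.5 / 0.201 = 2.488
AUC_0→∞ = 75.625 + 2.488 = 78.113 ng/mL·hr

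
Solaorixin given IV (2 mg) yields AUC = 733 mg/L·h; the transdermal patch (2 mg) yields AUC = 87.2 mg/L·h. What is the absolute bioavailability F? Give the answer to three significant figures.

F = 0.119

F = (AUC_ev / D_ev) / (AUC_iv / D_iv)
  = (87.2/2) / (733/2)
  = 43.6 / 366.5 = 0.1190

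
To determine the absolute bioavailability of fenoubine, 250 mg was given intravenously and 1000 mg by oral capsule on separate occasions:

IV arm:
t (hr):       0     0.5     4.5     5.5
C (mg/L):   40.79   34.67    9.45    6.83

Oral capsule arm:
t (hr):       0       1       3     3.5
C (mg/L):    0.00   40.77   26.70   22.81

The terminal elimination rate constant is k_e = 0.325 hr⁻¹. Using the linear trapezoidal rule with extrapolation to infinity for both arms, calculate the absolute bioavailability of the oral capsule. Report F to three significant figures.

F = 0.313

Trapezoidal AUC_0→5.5 (IV):
  [0→0.5]: (40.79+34.67)/2 × 0.5 = 18.865
  [0.5→4.5]: (34.67+9.45)/2 × 4 = 88.24
  [4.5→5.5]: (9.45+6.83)/2 × 1 = 8.14
  Sum = 115.245 mg/L·hr
IV tail: 6.83/0.325 = 21.015; AUC_iv,0→∞ = 115.245 + 21.015 = 136.26 mg/L·hr
Trapezoidal AUC_0→3.5 (oral capsule):
  [0→1]: (0.00+40.77)/2 × 1 = 20.385
  [1→3]: (40.77+26.70)/2 × 2 = 67.47
  [3→3.5]: (26.70+22.81)/2 × 0.5 = 12.3775
  Sum = 100.2325 mg/L·hr
oral capsule tail: 22.81/0.325 = 70.185; AUC_ev,0→∞ = 100.2325 + 70.185 = 170.4175 mg/L·hr
F = (AUC_ev/D_ev)/(AUC_iv/D_iv) = (170.4175/1000)/(136.26/250) = 0.1704175/0.54504 = 0.3127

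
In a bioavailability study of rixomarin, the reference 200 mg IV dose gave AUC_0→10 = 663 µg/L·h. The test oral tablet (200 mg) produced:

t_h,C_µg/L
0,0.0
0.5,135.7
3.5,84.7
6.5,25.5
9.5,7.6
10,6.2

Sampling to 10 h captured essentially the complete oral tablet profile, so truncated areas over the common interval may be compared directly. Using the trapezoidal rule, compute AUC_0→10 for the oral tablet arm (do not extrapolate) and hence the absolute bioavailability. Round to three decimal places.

F = 0.879

Trapezoidal AUC_0→10 (oral tablet):
  [0→0.5]: (0.0+135.7)/2 × 0.5 = 33.925
  [0.5→3.5]: (135.7+84.7)/2 × 3 = 330.6
  [3.5→6.5]: (84.7+25.5)/2 × 3 = 165.3
  [6.5→9.5]: (25.5+7.6)/2 × 3 = 49.65
  [9.5→10]: (7.6+6.2)/2 × 0.5 = 3.45
  Sum = 582.925 µg/L·h
F = (AUC_ev/D_ev)/(AUC_iv/D_iv) = (582.925/200)/(663/200) = 2.914625/3.315 = 0.8792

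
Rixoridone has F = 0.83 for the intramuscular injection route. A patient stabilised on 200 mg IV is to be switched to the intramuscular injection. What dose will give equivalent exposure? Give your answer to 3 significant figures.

For equal systemic exposure: F × D_ev = D_iv
D_ev = D_iv / F = 200 / 0.83 = 240.964 mg

D_intramuscular = 241 mg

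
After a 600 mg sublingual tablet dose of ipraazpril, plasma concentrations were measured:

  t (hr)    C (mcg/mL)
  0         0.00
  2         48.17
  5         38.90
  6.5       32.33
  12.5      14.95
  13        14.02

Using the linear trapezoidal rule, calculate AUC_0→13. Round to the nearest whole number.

Trapezoidal AUC_0→13:
  [0→2]: (0.00+48.17)/2 × 2 = 48.17
  [2→5]: (48.17+38.90)/2 × 3 = 130.605
  [5→6.5]: (38.90+32.33)/2 × 1.5 = 53.4225
  [6.5→12.5]: (32.33+14.95)/2 × 6 = 141.84
  [12.5→13]: (14.95+14.02)/2 × 0.5 = 7.2425
  Sum = 381.28 mcg/mL·hr

AUC = 381 mcg/mL·hr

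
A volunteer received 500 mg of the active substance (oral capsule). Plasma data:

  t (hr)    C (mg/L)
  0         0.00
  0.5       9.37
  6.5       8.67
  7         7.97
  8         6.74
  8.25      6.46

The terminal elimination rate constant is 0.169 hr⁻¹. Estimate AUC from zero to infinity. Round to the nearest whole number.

AUC = 108 mg/L·hr

Trapezoidal AUC_0→8.25:
  [0→0.5]: (0.00+9.37)/2 × 0.5 = 2.3425
  [0.5→6.5]: (9.37+8.67)/2 × 6 = 54.12
  [6.5→7]: (8.67+7.97)/2 × 0.5 = 4.16
  [7→8]: (7.97+6.74)/2 × 1 = 7.355
  [8→8.25]: (6.74+6.46)/2 × 0.25 = 1.65
  Sum = 69.6275 mg/L·hr
Extrapolated tail: C_last / k_e = 6.46 / 0.169 = 38.225
AUC_0→∞ = 69.6275 + 38.225 = 107.8525 mg/L·hr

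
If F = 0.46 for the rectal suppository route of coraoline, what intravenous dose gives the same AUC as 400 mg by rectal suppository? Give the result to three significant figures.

D_iv = 184 mg

Systemic exposure from an extravascular dose = F × D_ev, so the equivalent IV dose is F × D_ev.
D_iv = F × D_ev = 0.46 × 400 = 184 mg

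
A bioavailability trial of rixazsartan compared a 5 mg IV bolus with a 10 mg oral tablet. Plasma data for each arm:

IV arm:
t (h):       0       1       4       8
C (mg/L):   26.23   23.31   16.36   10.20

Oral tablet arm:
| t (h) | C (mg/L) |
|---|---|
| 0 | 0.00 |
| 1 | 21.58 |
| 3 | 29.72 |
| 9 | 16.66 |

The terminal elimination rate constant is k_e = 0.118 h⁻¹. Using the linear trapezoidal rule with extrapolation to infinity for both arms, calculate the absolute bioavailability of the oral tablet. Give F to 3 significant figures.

Trapezoidal AUC_0→8 (IV):
  [0→1]: (26.23+23.31)/2 × 1 = 24.77
  [1→4]: (23.31+16.36)/2 × 3 = 59.505
  [4→8]: (16.36+10.20)/2 × 4 = 53.12
  Sum = 137.395 mg/L·h
IV tail: 10.20/0.118 = 86.441; AUC_iv,0→∞ = 137.395 + 86.441 = 223.836 mg/L·h
Trapezoidal AUC_0→9 (oral tablet):
  [0→1]: (0.00+21.58)/2 × 1 = 10.79
  [1→3]: (21.58+29.72)/2 × 2 = 51.3
  [3→9]: (29.72+16.66)/2 × 6 = 139.14
  Sum = 201.23 mg/L·h
oral tablet tail: 16.66/0.118 = 141.186; AUC_ev,0→∞ = 201.23 + 141.186 = 342.416 mg/L·h
F = (AUC_ev/D_ev)/(AUC_iv/D_iv) = (342.416/10)/(223.836/5) = 34.2416/44.7672 = 0.7649

F = 0.765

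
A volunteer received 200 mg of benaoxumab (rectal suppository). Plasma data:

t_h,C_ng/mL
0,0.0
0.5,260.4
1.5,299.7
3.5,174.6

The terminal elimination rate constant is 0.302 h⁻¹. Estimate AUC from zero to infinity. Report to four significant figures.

AUC = 1398 ng/mL·h

Trapezoidal AUC_0→3.5:
  [0→0.5]: (0.0+260.4)/2 × 0.5 = 65.1
  [0.5→1.5]: (260.4+299.7)/2 × 1 = 280.05
  [1.5→3.5]: (299.7+174.6)/2 × 2 = 474.3
  Sum = 819.45 ng/mL·h
Extrapolated tail: C_last / k_e = 174.6 / 0.302 = 578.146
AUC_0→∞ = 819.45 + 578.146 = 1397.596 ng/mL·h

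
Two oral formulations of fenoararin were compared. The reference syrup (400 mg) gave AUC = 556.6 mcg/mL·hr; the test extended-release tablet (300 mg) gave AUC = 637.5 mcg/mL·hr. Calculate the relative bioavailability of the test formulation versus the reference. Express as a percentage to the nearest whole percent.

F_rel = (AUC_test/D_test) / (AUC_ref/D_ref)
      = (637.5/300) / (556.6/400)
      = 2.125 / 1.3915 = 1.5271 = 152.71%

F_rel = 153%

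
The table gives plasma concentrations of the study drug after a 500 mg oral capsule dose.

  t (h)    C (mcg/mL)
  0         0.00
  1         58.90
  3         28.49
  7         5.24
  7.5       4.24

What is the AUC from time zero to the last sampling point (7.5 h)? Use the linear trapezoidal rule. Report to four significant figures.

Trapezoidal AUC_0→7.5:
  [0→1]: (0.00+58.90)/2 × 1 = 29.45
  [1→3]: (58.90+28.49)/2 × 2 = 87.39
  [3→7]: (28.49+5.24)/2 × 4 = 67.46
  [7→7.5]: (5.24+4.24)/2 × 0.5 = 2.37
  Sum = 186.67 mcg/mL·h

AUC = 186.7 mcg/mL·h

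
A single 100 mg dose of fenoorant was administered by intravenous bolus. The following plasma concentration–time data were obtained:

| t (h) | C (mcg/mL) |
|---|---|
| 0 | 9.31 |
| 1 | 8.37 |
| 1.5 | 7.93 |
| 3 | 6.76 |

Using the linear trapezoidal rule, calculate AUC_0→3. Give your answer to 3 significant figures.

AUC = 23.9 mcg/mL·h

Trapezoidal AUC_0→3:
  [0→1]: (9.31+8.37)/2 × 1 = 8.84
  [1→1.5]: (8.37+7.93)/2 × 0.5 = 4.075
  [1.5→3]: (7.93+6.76)/2 × 1.5 = 11.0175
  Sum = 23.9325 mcg/mL·h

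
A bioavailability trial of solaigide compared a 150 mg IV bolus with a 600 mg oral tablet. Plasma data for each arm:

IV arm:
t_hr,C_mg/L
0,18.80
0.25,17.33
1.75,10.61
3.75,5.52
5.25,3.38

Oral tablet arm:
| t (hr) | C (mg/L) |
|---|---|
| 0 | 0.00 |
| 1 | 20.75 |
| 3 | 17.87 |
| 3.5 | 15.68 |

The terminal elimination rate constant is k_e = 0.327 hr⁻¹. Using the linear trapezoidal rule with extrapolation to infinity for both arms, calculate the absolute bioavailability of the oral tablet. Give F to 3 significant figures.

Trapezoidal AUC_0→5.25 (IV):
  [0→0.25]: (18.80+17.33)/2 × 0.25 = 4.51625
  [0.25→1.75]: (17.33+10.61)/2 × 1.5 = 20.955
  [1.75→3.75]: (10.61+5.52)/2 × 2 = 16.13
  [3.75→5.25]: (5.52+3.38)/2 × 1.5 = 6.675
  Sum = 48.27625 mg/L·hr
IV tail: 3.38/0.327 = 10.336; AUC_iv,0→∞ = 48.27625 + 10.336 = 58.61225 mg/L·hr
Trapezoidal AUC_0→3.5 (oral tablet):
  [0→1]: (0.00+20.75)/2 × 1 = 10.375
  [1→3]: (20.75+17.87)/2 × 2 = 38.62
  [3→3.5]: (17.87+15.68)/2 × 0.5 = 8.3875
  Sum = 57.3825 mg/L·hr
oral tablet tail: 15.68/0.327 = 47.951; AUC_ev,0→∞ = 57.3825 + 47.951 = 105.3335 mg/L·hr
F = (AUC_ev/D_ev)/(AUC_iv/D_iv) = (105.3335/600)/(58.61225/150) = 0.175556/0.390748 = 0.4493

F = 0.449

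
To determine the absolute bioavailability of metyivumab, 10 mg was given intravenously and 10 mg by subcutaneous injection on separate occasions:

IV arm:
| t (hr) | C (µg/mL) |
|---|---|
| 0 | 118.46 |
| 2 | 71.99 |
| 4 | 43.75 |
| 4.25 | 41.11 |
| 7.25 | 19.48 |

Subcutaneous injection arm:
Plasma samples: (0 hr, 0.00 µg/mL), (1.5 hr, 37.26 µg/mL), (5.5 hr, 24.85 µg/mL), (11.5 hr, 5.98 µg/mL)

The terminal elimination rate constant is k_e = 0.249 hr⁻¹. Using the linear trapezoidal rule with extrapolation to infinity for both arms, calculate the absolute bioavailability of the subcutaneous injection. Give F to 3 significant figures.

F = 0.553

Trapezoidal AUC_0→7.25 (IV):
  [0→2]: (118.46+71.99)/2 × 2 = 190.45
  [2→4]: (71.99+43.75)/2 × 2 = 115.74
  [4→4.25]: (43.75+41.11)/2 × 0.25 = 10.6075
  [4.25→7.25]: (41.11+19.48)/2 × 3 = 90.885
  Sum = 407.6825 µg/mL·hr
IV tail: 19.48/0.249 = 78.233; AUC_iv,0→∞ = 407.6825 + 78.233 = 485.9155 µg/mL·hr
Trapezoidal AUC_0→11.5 (subcutaneous injection):
  [0→1.5]: (0.00+37.26)/2 × 1.5 = 27.945
  [1.5→5.5]: (37.26+24.85)/2 × 4 = 124.22
  [5.5→11.5]: (24.85+5.98)/2 × 6 = 92.49
  Sum = 244.655 µg/mL·hr
subcutaneous injection tail: 5.98/0.249 = 24.016; AUC_ev,0→∞ = 244.655 + 24.016 = 268.671 µg/mL·hr
F = (AUC_ev/D_ev)/(AUC_iv/D_iv) = (268.671/10)/(485.9155/10) = 26.8671/48.59155 = 0.5529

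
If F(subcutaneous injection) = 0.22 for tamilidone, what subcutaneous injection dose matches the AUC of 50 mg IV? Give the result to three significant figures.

D_subcutaneous = 227 mg

For equal systemic exposure: F × D_ev = D_iv
D_ev = D_iv / F = 50 / 0.22 = 227.273 mg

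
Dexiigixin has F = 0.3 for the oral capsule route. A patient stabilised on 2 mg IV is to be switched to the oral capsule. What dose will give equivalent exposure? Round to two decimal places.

D_oral = 6.67 mg

For equal systemic exposure: F × D_ev = D_iv
D_ev = D_iv / F = 2 / 0.3 = 6.66667 mg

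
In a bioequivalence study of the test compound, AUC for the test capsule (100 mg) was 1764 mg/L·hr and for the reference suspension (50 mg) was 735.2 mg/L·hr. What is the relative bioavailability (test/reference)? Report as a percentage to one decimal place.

F_rel = (AUC_test/D_test) / (AUC_ref/D_ref)
      = (1764/100) / (735.2/50)
      = 17.64 / 14.704 = 1.1997 = 119.97%

F_rel = 120.0%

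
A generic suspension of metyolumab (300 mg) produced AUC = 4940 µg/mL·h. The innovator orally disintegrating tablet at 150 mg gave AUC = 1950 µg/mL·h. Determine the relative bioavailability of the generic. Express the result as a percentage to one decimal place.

F_rel = 126.7%

F_rel = (AUC_test/D_test) / (AUC_ref/D_ref)
      = (4940/300) / (1950/150)
      = 16.4667 / 13 = 1.2667 = 126.67%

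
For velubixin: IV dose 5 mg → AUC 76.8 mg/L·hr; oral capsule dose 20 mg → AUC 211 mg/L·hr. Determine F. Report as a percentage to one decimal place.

F = (AUC_ev / D_ev) / (AUC_iv / D_iv)
  = (211/20) / (76.8/5)
  = 10.55 / 15.36 = 0.6868
  = 68.68%

F = 68.7%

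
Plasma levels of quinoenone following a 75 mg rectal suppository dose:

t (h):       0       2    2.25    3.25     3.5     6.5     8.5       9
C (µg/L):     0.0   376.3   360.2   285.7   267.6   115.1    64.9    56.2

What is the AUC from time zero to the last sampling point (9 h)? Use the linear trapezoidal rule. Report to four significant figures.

AUC = 1645 µg/L·h

Trapezoidal AUC_0→9:
  [0→2]: (0.0+376.3)/2 × 2 = 376.3
  [2→2.25]: (376.3+360.2)/2 × 0.25 = 92.0625
  [2.25→3.25]: (360.2+285.7)/2 × 1 = 322.95
  [3.25→3.5]: (285.7+267.6)/2 × 0.25 = 69.1625
  [3.5→6.5]: (267.6+115.1)/2 × 3 = 574.05
  [6.5→8.5]: (115.1+64.9)/2 × 2 = 180.0
  [8.5→9]: (64.9+56.2)/2 × 0.5 = 30.275
  Sum = 1644.8 µg/L·h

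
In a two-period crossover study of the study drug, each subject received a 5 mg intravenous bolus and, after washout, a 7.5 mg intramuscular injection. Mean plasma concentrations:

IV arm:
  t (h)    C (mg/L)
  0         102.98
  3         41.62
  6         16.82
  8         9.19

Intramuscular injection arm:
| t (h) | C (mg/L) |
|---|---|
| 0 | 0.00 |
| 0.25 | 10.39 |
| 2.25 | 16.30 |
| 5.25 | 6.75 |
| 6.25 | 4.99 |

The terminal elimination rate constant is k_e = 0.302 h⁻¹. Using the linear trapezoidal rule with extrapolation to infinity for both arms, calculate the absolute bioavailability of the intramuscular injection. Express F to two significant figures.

Trapezoidal AUC_0→8 (IV):
  [0→3]: (102.98+41.62)/2 × 3 = 216.9
  [3→6]: (41.62+16.82)/2 × 3 = 87.66
  [6→8]: (16.82+9.19)/2 × 2 = 26.01
  Sum = 330.57 mg/L·h
IV tail: 9.19/0.302 = 30.430; AUC_iv,0→∞ = 330.57 + 30.430 = 361.0 mg/L·h
Trapezoidal AUC_0→6.25 (intramuscular injection):
  [0→0.25]: (0.00+10.39)/2 × 0.25 = 1.29875
  [0.25→2.25]: (10.39+16.30)/2 × 2 = 26.69
  [2.25→5.25]: (16.30+6.75)/2 × 3 = 34.575
  [5.25→6.25]: (6.75+4.99)/2 × 1 = 5.87
  Sum = 68.43375 mg/L·h
intramuscular injection tail: 4.99/0.302 = 16.523; AUC_ev,0→∞ = 68.43375 + 16.523 = 84.95675 mg/L·h
F = (AUC_ev/D_ev)/(AUC_iv/D_iv) = (84.95675/7.5)/(361.0/5) = 11.3276/72.2 = 0.1569

F = 0.16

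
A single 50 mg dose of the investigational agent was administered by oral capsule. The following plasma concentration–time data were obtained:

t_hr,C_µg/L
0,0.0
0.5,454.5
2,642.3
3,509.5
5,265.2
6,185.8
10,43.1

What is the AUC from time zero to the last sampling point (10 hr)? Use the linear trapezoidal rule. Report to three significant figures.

AUC = 2970 µg/L·hr

Trapezoidal AUC_0→10:
  [0→0.5]: (0.0+454.5)/2 × 0.5 = 113.625
  [0.5→2]: (454.5+642.3)/2 × 1.5 = 822.6
  [2→3]: (642.3+509.5)/2 × 1 = 575.9
  [3→5]: (509.5+265.2)/2 × 2 = 774.7
  [5→6]: (265.2+185.8)/2 × 1 = 225.5
  [6→10]: (185.8+43.1)/2 × 4 = 457.8
  Sum = 2970.125 µg/L·hr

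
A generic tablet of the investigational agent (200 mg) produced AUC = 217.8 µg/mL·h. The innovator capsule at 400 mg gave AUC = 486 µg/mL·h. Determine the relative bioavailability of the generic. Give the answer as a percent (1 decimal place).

F_rel = 89.6%

F_rel = (AUC_test/D_test) / (AUC_ref/D_ref)
      = (217.8/200) / (486/400)
      = 1.089 / 1.215 = 0.8963 = 89.63%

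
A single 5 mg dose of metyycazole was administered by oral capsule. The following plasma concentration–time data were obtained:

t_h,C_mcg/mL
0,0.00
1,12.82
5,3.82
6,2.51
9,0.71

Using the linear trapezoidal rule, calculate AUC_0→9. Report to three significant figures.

AUC = 47.7 mcg/mL·h

Trapezoidal AUC_0→9:
  [0→1]: (0.00+12.82)/2 × 1 = 6.41
  [1→5]: (12.82+3.82)/2 × 4 = 33.28
  [5→6]: (3.82+2.51)/2 × 1 = 3.165
  [6→9]: (2.51+0.71)/2 × 3 = 4.83
  Sum = 47.685 mcg/mL·h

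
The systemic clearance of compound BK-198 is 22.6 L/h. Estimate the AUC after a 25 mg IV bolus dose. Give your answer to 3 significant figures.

AUC_0→∞ = Dose_iv / CL
        = 25 / 22.6 = 1.10619 mg/L·h

AUC = 1.11 mg/L·h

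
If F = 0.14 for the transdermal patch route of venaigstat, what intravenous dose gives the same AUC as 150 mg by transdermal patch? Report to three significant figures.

D_iv = 21.0 mg

Systemic exposure from an extravascular dose = F × D_ev, so the equivalent IV dose is F × D_ev.
D_iv = F × D_ev = 0.14 × 150 = 21 mg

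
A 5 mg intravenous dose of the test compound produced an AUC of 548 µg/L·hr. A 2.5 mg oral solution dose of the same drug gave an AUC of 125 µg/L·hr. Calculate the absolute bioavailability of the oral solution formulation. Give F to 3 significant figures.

F = (AUC_ev / D_ev) / (AUC_iv / D_iv)
  = (125/2.5) / (548/5)
  = 50 / 109.6 = 0.4562

F = 0.456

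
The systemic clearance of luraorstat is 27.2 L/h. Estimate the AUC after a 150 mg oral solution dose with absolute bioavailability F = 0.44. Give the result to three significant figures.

AUC_0→∞ = F × Dose / CL
        = 0.44 × 150 / 27.2 = 2.42647 mg/L·h

AUC = 2.43 mg/L·h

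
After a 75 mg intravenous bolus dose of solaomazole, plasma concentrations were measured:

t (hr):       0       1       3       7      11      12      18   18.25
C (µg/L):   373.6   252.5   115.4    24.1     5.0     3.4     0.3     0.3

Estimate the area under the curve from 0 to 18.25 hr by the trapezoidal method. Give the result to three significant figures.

Trapezoidal AUC_0→18.25:
  [0→1]: (373.6+252.5)/2 × 1 = 313.05
  [1→3]: (252.5+115.4)/2 × 2 = 367.9
  [3→7]: (115.4+24.1)/2 × 4 = 279.0
  [7→11]: (24.1+5.0)/2 × 4 = 58.2
  [11→12]: (5.0+3.4)/2 × 1 = 4.2
  [12→18]: (3.4+0.3)/2 × 6 = 11.1
  [18→18.25]: (0.3+0.3)/2 × 0.25 = 0.075
  Sum = 1033.525 µg/L·hr

AUC = 1030 µg/L·hr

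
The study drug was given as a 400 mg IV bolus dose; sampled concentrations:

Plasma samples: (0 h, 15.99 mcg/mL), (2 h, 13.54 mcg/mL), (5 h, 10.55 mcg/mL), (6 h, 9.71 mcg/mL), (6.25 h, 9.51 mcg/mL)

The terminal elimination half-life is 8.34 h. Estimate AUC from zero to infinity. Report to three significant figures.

Trapezoidal AUC_0→6.25:
  [0→2]: (15.99+13.54)/2 × 2 = 29.53
  [2→5]: (13.54+10.55)/2 × 3 = 36.135
  [5→6]: (10.55+9.71)/2 × 1 = 10.13
  [6→6.25]: (9.71+9.51)/2 × 0.25 = 2.4025
  Sum = 78.1975 mcg/mL·h
k_e = ln2 / t½ = 0.693147 / 8.34 = 0.0831 h^-1
Extrapolated tail: C_last / k_e = 9.51 / 0.0831 = 114.440
AUC_0→∞ = 78.1975 + 114.440 = 192.6375 mcg/mL·h

AUC = 193 mcg/mL·h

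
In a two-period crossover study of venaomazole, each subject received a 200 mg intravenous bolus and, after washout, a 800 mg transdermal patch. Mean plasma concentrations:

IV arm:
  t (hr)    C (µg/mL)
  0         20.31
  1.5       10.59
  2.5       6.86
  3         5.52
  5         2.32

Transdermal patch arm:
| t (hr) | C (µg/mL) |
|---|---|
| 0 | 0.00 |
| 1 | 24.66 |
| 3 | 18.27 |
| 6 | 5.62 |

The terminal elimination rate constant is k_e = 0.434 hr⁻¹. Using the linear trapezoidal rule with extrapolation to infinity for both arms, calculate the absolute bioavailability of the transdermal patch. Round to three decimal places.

F = 0.540

Trapezoidal AUC_0→5 (IV):
  [0→1.5]: (20.31+10.59)/2 × 1.5 = 23.175
  [1.5→2.5]: (10.59+6.86)/2 × 1 = 8.725
  [2.5→3]: (6.86+5.52)/2 × 0.5 = 3.095
  [3→5]: (5.52+2.32)/2 × 2 = 7.84
  Sum = 42.835 µg/mL·hr
IV tail: 2.32/0.434 = 5.346; AUC_iv,0→∞ = 42.835 + 5.346 = 48.181 µg/mL·hr
Trapezoidal AUC_0→6 (transdermal patch):
  [0→1]: (0.00+24.66)/2 × 1 = 12.33
  [1→3]: (24.66+18.27)/2 × 2 = 42.93
  [3→6]: (18.27+5.62)/2 × 3 = 35.835
  Sum = 91.095 µg/mL·hr
transdermal patch tail: 5.62/0.434 = 12.949; AUC_ev,0→∞ = 91.095 + 12.949 = 104.044 µg/mL·hr
F = (AUC_ev/D_ev)/(AUC_iv/D_iv) = (104.044/800)/(48.181/200) = 0.130055/0.240905 = 0.5399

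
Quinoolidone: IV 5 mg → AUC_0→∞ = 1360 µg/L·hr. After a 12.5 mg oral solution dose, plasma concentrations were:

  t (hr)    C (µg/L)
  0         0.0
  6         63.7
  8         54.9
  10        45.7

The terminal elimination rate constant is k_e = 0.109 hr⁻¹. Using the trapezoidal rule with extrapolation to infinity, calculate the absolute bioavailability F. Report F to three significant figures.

F = 0.244

Trapezoidal AUC_0→10 (oral solution):
  [0→6]: (0.0+63.7)/2 × 6 = 191.1
  [6→8]: (63.7+54.9)/2 × 2 = 118.6
  [8→10]: (54.9+45.7)/2 × 2 = 100.6
  Sum = 410.3 µg/L·hr
Tail: C_last/k_e = 45.7/0.109 = 419.266
AUC_0→∞ (oral solution) = 410.3 + 419.266 = 829.566 µg/L·hr
F = (AUC_ev/D_ev)/(AUC_iv/D_iv) = (829.566/12.5)/(1360/5) = 66.36528/272 = 0.2440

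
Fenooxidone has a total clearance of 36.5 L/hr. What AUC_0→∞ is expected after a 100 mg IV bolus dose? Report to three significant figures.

AUC_0→∞ = Dose_iv / CL
        = 100 / 36.5 = 2.73973 mg/L·hr

AUC = 2.74 mg/L·hr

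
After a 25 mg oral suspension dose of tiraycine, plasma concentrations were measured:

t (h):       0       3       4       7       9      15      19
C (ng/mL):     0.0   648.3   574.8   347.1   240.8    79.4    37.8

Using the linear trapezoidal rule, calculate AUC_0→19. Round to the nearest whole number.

Trapezoidal AUC_0→19:
  [0→3]: (0.0+648.3)/2 × 3 = 972.45
  [3→4]: (648.3+574.8)/2 × 1 = 611.55
  [4→7]: (574.8+347.1)/2 × 3 = 1382.85
  [7→9]: (347.1+240.8)/2 × 2 = 587.9
  [9→15]: (240.8+79.4)/2 × 6 = 960.6
  [15→19]: (79.4+37.8)/2 × 4 = 234.4
  Sum = 4749.75 ng/mL·h

AUC = 4750 ng/mL·h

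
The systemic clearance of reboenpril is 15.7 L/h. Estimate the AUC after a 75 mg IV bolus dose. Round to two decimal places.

AUC_0→∞ = Dose_iv / CL
        = 75 / 15.7 = 4.77707 mg/L·h

AUC = 4.78 mg/L·h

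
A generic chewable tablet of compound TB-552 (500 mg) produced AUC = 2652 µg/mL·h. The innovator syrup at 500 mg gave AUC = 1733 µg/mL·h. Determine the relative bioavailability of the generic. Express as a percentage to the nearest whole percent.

F_rel = 153%

F_rel = (AUC_test/D_test) / (AUC_ref/D_ref)
      = (2652/500) / (1733/500)
      = 5.304 / 3.466 = 1.5303 = 153.03%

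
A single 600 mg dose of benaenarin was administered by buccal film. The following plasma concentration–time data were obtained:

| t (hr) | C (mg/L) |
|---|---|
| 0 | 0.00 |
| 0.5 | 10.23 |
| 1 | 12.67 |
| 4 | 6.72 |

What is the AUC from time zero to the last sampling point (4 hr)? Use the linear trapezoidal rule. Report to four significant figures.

AUC = 37.37 mg/L·hr

Trapezoidal AUC_0→4:
  [0→0.5]: (0.00+10.23)/2 × 0.5 = 2.5575
  [0.5→1]: (10.23+12.67)/2 × 0.5 = 5.725
  [1→4]: (12.67+6.72)/2 × 3 = 29.085
  Sum = 37.3675 mg/L·hr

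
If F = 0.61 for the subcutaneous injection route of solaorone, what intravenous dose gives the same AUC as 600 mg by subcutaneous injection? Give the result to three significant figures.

D_iv = 366 mg

Systemic exposure from an extravascular dose = F × D_ev, so the equivalent IV dose is F × D_ev.
D_iv = F × D_ev = 0.61 × 600 = 366 mg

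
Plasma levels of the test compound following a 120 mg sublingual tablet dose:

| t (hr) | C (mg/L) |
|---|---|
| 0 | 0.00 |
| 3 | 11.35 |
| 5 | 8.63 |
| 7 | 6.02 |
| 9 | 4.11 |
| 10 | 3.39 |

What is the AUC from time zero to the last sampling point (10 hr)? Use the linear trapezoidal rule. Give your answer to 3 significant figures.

AUC = 65.5 mg/L·hr

Trapezoidal AUC_0→10:
  [0→3]: (0.00+11.35)/2 × 3 = 17.025
  [3→5]: (11.35+8.63)/2 × 2 = 19.98
  [5→7]: (8.63+6.02)/2 × 2 = 14.65
  [7→9]: (6.02+4.11)/2 × 2 = 10.13
  [9→10]: (4.11+3.39)/2 × 1 = 3.75
  Sum = 65.535 mg/L·hr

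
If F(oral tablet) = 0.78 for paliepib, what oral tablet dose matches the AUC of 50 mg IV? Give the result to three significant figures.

D_oral = 64.1 mg

For equal systemic exposure: F × D_ev = D_iv
D_ev = D_iv / F = 50 / 0.78 = 64.1026 mg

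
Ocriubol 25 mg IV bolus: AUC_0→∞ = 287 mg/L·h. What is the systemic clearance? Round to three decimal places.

CL = Dose_iv / AUC_0→∞
   = 25 / 287 = 0.087108 L/h

CL = 0.087 L/h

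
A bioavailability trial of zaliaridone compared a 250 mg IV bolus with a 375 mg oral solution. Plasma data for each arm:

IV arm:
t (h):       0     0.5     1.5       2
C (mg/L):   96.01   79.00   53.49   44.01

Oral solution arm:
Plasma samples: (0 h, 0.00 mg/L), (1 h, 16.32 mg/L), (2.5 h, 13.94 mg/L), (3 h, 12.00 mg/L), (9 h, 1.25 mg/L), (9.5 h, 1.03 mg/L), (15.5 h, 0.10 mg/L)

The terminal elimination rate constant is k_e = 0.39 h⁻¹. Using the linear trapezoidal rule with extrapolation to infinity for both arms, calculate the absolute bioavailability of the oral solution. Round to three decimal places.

F = 0.219

Trapezoidal AUC_0→2 (IV):
  [0→0.5]: (96.01+79.00)/2 × 0.5 = 43.7525
  [0.5→1.5]: (79.00+53.49)/2 × 1 = 66.245
  [1.5→2]: (53.49+44.01)/2 × 0.5 = 24.375
  Sum = 134.3725 mg/L·h
IV tail: 44.01/0.39 = 112.846; AUC_iv,0→∞ = 134.3725 + 112.846 = 247.2185 mg/L·h
Trapezoidal AUC_0→15.5 (oral solution):
  [0→1]: (0.00+16.32)/2 × 1 = 8.16
  [1→2.5]: (16.32+13.94)/2 × 1.5 = 22.695
  [2.5→3]: (13.94+12.00)/2 × 0.5 = 6.485
  [3→9]: (12.00+1.25)/2 × 6 = 39.75
  [9→9.5]: (1.25+1.03)/2 × 0.5 = 0.57
  [9.5→15.5]: (1.03+0.10)/2 × 6 = 3.39
  Sum = 81.05 mg/L·h
oral solution tail: 0.10/0.39 = 0.256; AUC_ev,0→∞ = 81.05 + 0.256 = 81.306 mg/L·h
F = (AUC_ev/D_ev)/(AUC_iv/D_iv) = (81.306/375)/(247.2185/250) = 0.216816/0.988874 = 0.2193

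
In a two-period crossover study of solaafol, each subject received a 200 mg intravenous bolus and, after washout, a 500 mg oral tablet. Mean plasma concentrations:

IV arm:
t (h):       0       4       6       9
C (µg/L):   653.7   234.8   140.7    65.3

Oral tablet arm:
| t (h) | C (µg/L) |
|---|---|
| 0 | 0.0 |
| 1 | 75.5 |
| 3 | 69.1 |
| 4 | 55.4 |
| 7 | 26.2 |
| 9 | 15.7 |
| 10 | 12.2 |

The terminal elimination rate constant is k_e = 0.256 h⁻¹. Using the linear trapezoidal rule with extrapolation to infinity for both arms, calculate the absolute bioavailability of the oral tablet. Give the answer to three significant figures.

F = 0.0693

Trapezoidal AUC_0→9 (IV):
  [0→4]: (653.7+234.8)/2 × 4 = 1777.0
  [4→6]: (234.8+140.7)/2 × 2 = 375.5
  [6→9]: (140.7+65.3)/2 × 3 = 309.0
  Sum = 2461.5 µg/L·h
IV tail: 65.3/0.256 = 255.078; AUC_iv,0→∞ = 2461.5 + 255.078 = 2716.578 µg/L·h
Trapezoidal AUC_0→10 (oral tablet):
  [0→1]: (0.0+75.5)/2 × 1 = 37.75
  [1→3]: (75.5+69.1)/2 × 2 = 144.6
  [3→4]: (69.1+55.4)/2 × 1 = 62.25
  [4→7]: (55.4+26.2)/2 × 3 = 122.4
  [7→9]: (26.2+15.7)/2 × 2 = 41.9
  [9→10]: (15.7+12.2)/2 × 1 = 13.95
  Sum = 422.85 µg/L·h
oral tablet tail: 12.2/0.256 = 47.656; AUC_ev,0→∞ = 422.85 + 47.656 = 470.506 µg/L·h
F = (AUC_ev/D_ev)/(AUC_iv/D_iv) = (470.506/500)/(2716.578/200) = 0.941012/13.58289 = 0.0693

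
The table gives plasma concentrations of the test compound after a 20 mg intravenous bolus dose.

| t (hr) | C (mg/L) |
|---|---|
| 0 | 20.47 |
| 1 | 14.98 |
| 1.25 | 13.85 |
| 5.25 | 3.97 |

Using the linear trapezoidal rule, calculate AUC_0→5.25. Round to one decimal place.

Trapezoidal AUC_0→5.25:
  [0→1]: (20.47+14.98)/2 × 1 = 17.725
  [1→1.25]: (14.98+13.85)/2 × 0.25 = 3.60375
  [1.25→5.25]: (13.85+3.97)/2 × 4 = 35.64
  Sum = 56.96875 mg/L·hr

AUC = 57.0 mg/L·hr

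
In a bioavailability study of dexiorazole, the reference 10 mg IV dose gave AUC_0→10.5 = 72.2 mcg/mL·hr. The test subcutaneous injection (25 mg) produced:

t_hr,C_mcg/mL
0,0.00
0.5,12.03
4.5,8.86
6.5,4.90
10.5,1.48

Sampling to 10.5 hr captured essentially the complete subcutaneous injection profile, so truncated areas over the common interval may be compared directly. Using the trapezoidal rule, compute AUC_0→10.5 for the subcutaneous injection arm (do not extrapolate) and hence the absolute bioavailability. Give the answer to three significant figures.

F = 0.395

Trapezoidal AUC_0→10.5 (subcutaneous injection):
  [0→0.5]: (0.00+12.03)/2 × 0.5 = 3.0075
  [0.5→4.5]: (12.03+8.86)/2 × 4 = 41.78
  [4.5→6.5]: (8.86+4.90)/2 × 2 = 13.76
  [6.5→10.5]: (4.90+1.48)/2 × 4 = 12.76
  Sum = 71.3075 mcg/mL·hr
F = (AUC_ev/D_ev)/(AUC_iv/D_iv) = (71.3075/25)/(72.2/10) = 2.8523/7.22 = 0.3951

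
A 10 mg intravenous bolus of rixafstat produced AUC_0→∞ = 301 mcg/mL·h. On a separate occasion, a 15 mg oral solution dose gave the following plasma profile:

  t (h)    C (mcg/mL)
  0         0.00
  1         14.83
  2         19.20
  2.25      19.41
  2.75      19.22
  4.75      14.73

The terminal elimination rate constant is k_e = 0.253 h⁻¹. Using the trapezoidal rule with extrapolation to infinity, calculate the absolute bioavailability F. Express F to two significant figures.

F = 0.29

Trapezoidal AUC_0→4.75 (oral solution):
  [0→1]: (0.00+14.83)/2 × 1 = 7.415
  [1→2]: (14.83+19.20)/2 × 1 = 17.015
  [2→2.25]: (19.20+19.41)/2 × 0.25 = 4.82625
  [2.25→2.75]: (19.41+19.22)/2 × 0.5 = 9.6575
  [2.75→4.75]: (19.22+14.73)/2 × 2 = 33.95
  Sum = 72.86375 mcg/mL·h
Tail: C_last/k_e = 14.73/0.253 = 58.221
AUC_0→∞ (oral solution) = 72.86375 + 58.221 = 131.08475 mcg/mL·h
F = (AUC_ev/D_ev)/(AUC_iv/D_iv) = (131.08475/15)/(301/10) = 8.73898/30.1 = 0.2903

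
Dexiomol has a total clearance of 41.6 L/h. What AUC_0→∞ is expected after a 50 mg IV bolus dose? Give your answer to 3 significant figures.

AUC = 1.20 mg/L·h

AUC_0→∞ = Dose_iv / CL
        = 50 / 41.6 = 1.20192 mg/L·h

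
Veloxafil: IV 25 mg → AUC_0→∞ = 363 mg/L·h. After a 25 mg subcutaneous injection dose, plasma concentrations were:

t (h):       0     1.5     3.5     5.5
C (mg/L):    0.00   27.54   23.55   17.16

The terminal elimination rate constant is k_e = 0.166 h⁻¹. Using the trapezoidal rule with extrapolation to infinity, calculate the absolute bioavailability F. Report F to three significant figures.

F = 0.595

Trapezoidal AUC_0→5.5 (subcutaneous injection):
  [0→1.5]: (0.00+27.54)/2 × 1.5 = 20.655
  [1.5→3.5]: (27.54+23.55)/2 × 2 = 51.09
  [3.5→5.5]: (23.55+17.16)/2 × 2 = 40.71
  Sum = 112.455 mg/L·h
Tail: C_last/k_e = 17.16/0.166 = 103.373
AUC_0→∞ (subcutaneous injection) = 112.455 + 103.373 = 215.828 mg/L·h
F = (AUC_ev/D_ev)/(AUC_iv/D_iv) = (215.828/25)/(363/25) = 8.63312/14.52 = 0.5946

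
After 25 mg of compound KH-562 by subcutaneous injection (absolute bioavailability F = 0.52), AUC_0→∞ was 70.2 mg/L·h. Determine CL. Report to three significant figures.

CL = F × Dose / AUC_0→∞
   = 0.52 × 25 / 70.2 = 0.185185 L/h

CL = 0.185 L/h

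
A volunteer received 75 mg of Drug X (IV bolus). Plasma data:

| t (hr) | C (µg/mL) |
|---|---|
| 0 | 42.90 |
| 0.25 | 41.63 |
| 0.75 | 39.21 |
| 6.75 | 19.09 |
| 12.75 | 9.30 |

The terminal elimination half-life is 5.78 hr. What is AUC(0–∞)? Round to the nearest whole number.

AUC = 368 µg/mL·hr

Trapezoidal AUC_0→12.75:
  [0→0.25]: (42.90+41.63)/2 × 0.25 = 10.56625
  [0.25→0.75]: (41.63+39.21)/2 × 0.5 = 20.21
  [0.75→6.75]: (39.21+19.09)/2 × 6 = 174.9
  [6.75→12.75]: (19.09+9.30)/2 × 6 = 85.17
  Sum = 290.84625 µg/mL·hr
k_e = ln2 / t½ = 0.693147 / 5.78 = 0.1199 hr^-1
Extrapolated tail: C_last / k_e = 9.30 / 0.1199 = 77.565
AUC_0→∞ = 290.84625 + 77.565 = 368.41125 µg/mL·hr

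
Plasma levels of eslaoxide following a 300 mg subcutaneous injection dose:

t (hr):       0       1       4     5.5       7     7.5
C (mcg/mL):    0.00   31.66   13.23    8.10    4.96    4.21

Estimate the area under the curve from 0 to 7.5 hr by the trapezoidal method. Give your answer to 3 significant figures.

Trapezoidal AUC_0→7.5:
  [0→1]: (0.00+31.66)/2 × 1 = 15.83
  [1→4]: (31.66+13.23)/2 × 3 = 67.335
  [4→5.5]: (13.23+8.10)/2 × 1.5 = 15.9975
  [5.5→7]: (8.10+4.96)/2 × 1.5 = 9.795
  [7→7.5]: (4.96+4.21)/2 × 0.5 = 2.2925
  Sum = 111.25 mcg/mL·hr

AUC = 111 mcg/mL·hr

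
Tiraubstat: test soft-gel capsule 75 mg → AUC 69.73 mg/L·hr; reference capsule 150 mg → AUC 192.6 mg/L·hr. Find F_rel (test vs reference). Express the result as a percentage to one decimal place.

F_rel = 72.4%

F_rel = (AUC_test/D_test) / (AUC_ref/D_ref)
      = (69.73/75) / (192.6/150)
      = 0.929733 / 1.284 = 0.7241 = 72.41%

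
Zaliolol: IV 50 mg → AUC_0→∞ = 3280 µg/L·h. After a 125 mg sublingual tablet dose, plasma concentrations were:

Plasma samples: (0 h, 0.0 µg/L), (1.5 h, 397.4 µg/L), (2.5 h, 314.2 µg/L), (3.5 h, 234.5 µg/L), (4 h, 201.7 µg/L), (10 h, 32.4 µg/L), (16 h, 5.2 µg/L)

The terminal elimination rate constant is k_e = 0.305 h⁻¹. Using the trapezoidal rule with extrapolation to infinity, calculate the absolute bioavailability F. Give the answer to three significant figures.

F = 0.228

Trapezoidal AUC_0→16 (sublingual tablet):
  [0→1.5]: (0.0+397.4)/2 × 1.5 = 298.05
  [1.5→2.5]: (397.4+314.2)/2 × 1 = 355.8
  [2.5→3.5]: (314.2+234.5)/2 × 1 = 274.35
  [3.5→4]: (234.5+201.7)/2 × 0.5 = 109.05
  [4→10]: (201.7+32.4)/2 × 6 = 702.3
  [10→16]: (32.4+5.2)/2 × 6 = 112.8
  Sum = 1852.35 µg/L·h
Tail: C_last/k_e = 5.2/0.305 = 17.049
AUC_0→∞ (sublingual tablet) = 1852.35 + 17.049 = 1869.399 µg/L·h
F = (AUC_ev/D_ev)/(AUC_iv/D_iv) = (1869.399/125)/(3280/50) = 14.955192/65.6 = 0.2280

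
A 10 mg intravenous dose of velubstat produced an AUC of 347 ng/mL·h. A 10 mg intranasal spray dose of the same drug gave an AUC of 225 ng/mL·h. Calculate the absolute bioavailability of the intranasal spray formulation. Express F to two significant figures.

F = 0.65

F = (AUC_ev / D_ev) / (AUC_iv / D_iv)
  = (225/10) / (347/10)
  = 22.5 / 34.7 = 0.6484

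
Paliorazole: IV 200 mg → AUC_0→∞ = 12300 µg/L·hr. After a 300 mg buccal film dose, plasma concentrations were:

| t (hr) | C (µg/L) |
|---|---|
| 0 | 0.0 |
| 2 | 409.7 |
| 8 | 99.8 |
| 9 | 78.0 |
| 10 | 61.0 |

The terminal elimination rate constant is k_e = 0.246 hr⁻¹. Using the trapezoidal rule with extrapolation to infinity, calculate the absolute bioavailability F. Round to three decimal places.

F = 0.127

Trapezoidal AUC_0→10 (buccal film):
  [0→2]: (0.0+409.7)/2 × 2 = 409.7
  [2→8]: (409.7+99.8)/2 × 6 = 1528.5
  [8→9]: (99.8+78.0)/2 × 1 = 88.9
  [9→10]: (78.0+61.0)/2 × 1 = 69.5
  Sum = 2096.6 µg/L·hr
Tail: C_last/k_e = 61.0/0.246 = 247.967
AUC_0→∞ (buccal film) = 2096.6 + 247.967 = 2344.567 µg/L·hr
F = (AUC_ev/D_ev)/(AUC_iv/D_iv) = (2344.567/300)/(12300/200) = 7.81522/61.5 = 0.1271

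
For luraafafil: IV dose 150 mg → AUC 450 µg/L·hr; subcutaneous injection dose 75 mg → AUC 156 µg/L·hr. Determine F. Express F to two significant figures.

F = 0.69

F = (AUC_ev / D_ev) / (AUC_iv / D_iv)
  = (156/75) / (450/150)
  = 2.08 / 3 = 0.6933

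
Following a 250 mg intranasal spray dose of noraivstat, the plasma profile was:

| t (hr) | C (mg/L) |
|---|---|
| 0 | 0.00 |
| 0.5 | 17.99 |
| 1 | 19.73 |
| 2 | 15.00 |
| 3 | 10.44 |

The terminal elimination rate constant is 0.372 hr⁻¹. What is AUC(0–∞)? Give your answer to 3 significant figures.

AUC = 72.1 mg/L·hr

Trapezoidal AUC_0→3:
  [0→0.5]: (0.00+17.99)/2 × 0.5 = 4.4975
  [0.5→1]: (17.99+19.73)/2 × 0.5 = 9.43
  [1→2]: (19.73+15.00)/2 × 1 = 17.365
  [2→3]: (15.00+10.44)/2 × 1 = 12.72
  Sum = 44.0125 mg/L·hr
Extrapolated tail: C_last / k_e = 10.44 / 0.372 = 28.065
AUC_0→∞ = 44.0125 + 28.065 = 72.0775 mg/L·hr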